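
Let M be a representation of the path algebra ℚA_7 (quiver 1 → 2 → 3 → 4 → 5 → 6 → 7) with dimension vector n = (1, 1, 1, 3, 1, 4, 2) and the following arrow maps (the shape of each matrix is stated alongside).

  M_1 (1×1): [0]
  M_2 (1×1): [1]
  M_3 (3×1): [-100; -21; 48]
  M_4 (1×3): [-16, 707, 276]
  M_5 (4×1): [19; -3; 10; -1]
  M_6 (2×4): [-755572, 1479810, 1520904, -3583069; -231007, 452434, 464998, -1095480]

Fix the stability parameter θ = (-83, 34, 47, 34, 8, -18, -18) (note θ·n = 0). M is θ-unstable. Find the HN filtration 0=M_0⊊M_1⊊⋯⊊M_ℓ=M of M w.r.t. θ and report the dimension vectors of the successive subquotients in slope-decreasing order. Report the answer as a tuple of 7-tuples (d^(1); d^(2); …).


Via rank(M_{q-1}∘⋯∘M_p): M ≅ I[1,1], I[2,7], I[4,4]^2, I[6,6]^2, I[6,7].
μ_θ-semistable layers: μ^(1)=34; μ^(2)=29/2; μ^(3)=-18; μ^(4)=-83

((0, 0, 0, 2, 0, 0, 0); (0, 1, 1, 1, 1, 1, 1); (0, 0, 0, 0, 0, 3, 1); (1, 0, 0, 0, 0, 0, 0))


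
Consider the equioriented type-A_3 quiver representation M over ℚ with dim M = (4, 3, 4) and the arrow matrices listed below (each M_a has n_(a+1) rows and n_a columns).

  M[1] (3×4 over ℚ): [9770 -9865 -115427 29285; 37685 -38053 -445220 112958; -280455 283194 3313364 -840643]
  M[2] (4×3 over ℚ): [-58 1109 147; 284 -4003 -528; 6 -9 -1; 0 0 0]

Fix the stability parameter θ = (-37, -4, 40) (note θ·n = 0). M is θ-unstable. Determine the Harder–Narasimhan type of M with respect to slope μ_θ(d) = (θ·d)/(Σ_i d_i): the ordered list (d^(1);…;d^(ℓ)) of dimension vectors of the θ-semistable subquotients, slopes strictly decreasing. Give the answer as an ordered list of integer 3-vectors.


Interval decomposition of M: I[1,1], I[1,2], I[1,3]^2, I[3,3]^2.
HN type (ℓ=3): μ^(1)=40; μ^(2)=-4; μ^(3)=-37

((0, 0, 4); (0, 3, 0); (4, 0, 0))


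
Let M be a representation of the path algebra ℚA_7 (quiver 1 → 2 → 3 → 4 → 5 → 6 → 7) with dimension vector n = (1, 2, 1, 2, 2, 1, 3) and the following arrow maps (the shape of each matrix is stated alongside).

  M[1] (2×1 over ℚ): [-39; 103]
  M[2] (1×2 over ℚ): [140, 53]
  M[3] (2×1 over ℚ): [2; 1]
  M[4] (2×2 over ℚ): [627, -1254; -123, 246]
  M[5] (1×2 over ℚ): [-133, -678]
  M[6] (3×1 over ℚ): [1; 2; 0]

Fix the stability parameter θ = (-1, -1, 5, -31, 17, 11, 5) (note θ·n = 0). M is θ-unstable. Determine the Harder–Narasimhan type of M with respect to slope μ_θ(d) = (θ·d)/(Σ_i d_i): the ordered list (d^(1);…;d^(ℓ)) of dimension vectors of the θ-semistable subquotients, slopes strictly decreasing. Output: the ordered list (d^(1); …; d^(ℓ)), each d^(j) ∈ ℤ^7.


Barcode: M ≅ I[1,4], I[2,2], I[4,7], I[5,5], I[7,7]^2. HN layers by μ_θ (6 steps, strictly decreasing):
  μ^(1)=17; μ^(2)=11; μ^(3)=5; μ^(4)=-1; μ^(5)=-7; μ^(6)=-31

((0, 0, 0, 0, 1, 0, 0); (0, 0, 0, 0, 1, 1, 1); (0, 0, 0, 0, 0, 0, 2); (0, 1, 0, 0, 0, 0, 0); (1, 1, 1, 1, 0, 0, 0); (0, 0, 0, 1, 0, 0, 0))


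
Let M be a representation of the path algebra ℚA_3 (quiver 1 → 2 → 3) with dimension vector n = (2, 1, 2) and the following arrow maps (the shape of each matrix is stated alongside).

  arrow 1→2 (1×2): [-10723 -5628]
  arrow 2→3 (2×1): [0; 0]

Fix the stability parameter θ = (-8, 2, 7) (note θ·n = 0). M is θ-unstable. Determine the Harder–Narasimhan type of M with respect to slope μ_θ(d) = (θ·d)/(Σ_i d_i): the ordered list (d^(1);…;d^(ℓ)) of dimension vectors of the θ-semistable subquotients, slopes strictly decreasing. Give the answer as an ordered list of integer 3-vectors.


Interval decomposition of M: I[1,1], I[1,2], I[3,3]^2.
HN type (ℓ=3): μ^(1)=7; μ^(2)=2; μ^(3)=-8

((0, 0, 2); (0, 1, 0); (2, 0, 0))


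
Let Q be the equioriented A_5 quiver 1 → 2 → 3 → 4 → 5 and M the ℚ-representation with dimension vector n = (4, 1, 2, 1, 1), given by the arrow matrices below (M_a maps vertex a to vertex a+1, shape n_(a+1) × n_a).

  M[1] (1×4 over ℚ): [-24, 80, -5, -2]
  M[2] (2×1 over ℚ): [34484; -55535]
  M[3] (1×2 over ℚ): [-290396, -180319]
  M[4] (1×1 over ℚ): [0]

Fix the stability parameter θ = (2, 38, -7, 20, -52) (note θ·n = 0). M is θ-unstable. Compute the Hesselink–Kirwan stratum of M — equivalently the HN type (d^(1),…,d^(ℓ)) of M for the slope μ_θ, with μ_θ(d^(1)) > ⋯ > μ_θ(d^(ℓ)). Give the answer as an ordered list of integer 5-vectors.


Interval decomposition of M: I[1,1]^3, I[1,4], I[3,3], I[5,5].
HN type (ℓ=5): μ^(1)=20; μ^(2)=31/2; μ^(3)=2; μ^(4)=-7; μ^(5)=-52

((0, 0, 0, 1, 0); (0, 1, 1, 0, 0); (4, 0, 0, 0, 0); (0, 0, 1, 0, 0); (0, 0, 0, 0, 1))


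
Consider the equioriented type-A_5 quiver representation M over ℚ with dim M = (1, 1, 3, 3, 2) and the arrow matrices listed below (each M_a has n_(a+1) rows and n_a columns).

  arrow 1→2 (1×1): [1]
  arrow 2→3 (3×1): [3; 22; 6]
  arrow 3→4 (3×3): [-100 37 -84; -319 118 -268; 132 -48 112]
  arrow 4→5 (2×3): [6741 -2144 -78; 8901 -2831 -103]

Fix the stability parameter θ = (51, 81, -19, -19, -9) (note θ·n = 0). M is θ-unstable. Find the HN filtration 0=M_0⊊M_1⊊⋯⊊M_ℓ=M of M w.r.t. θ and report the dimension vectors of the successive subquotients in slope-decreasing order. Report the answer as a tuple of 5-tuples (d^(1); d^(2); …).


Interval decomposition of M: I[1,5], I[3,3], I[3,5], I[4,4].
HN type (ℓ=3): μ^(1)=17; μ^(2)=-9; μ^(3)=-19

((1, 1, 1, 1, 1); (0, 0, 0, 0, 1); (0, 0, 2, 2, 0))


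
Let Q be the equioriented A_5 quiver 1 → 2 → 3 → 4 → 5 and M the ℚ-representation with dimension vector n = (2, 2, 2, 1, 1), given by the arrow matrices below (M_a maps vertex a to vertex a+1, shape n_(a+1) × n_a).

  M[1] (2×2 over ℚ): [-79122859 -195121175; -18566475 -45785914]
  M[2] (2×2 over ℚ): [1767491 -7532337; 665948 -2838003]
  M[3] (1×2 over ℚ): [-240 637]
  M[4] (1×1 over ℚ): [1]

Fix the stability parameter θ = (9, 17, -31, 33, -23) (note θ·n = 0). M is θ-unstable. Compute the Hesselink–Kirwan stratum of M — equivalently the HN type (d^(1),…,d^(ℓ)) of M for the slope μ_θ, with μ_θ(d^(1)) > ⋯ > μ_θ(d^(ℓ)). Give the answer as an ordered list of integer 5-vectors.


Interval decomposition of M: I[1,3], I[1,5].
HN type (ℓ=2): μ^(1)=5; μ^(2)=-5/3

((0, 0, 0, 1, 1); (2, 2, 2, 0, 0))


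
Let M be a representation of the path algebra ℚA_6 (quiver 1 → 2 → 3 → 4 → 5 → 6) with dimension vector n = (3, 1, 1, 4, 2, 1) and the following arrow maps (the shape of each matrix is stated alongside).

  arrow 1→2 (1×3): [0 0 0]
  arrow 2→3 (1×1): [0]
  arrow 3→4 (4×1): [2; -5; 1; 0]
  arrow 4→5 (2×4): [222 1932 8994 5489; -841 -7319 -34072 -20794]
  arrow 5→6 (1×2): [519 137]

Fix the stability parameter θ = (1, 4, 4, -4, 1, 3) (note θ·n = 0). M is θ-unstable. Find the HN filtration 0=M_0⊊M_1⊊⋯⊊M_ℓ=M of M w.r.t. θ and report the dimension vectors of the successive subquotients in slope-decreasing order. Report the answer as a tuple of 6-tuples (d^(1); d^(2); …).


Interval decomposition of M: I[1,1]^3, I[2,2], I[3,6], I[4,4]^2, I[4,5].
HN type (ℓ=5): μ^(1)=4; μ^(2)=3; μ^(3)=1; μ^(4)=0; μ^(5)=-4

((0, 1, 0, 0, 0, 0); (0, 0, 0, 0, 0, 1); (3, 0, 0, 0, 2, 0); (0, 0, 1, 1, 0, 0); (0, 0, 0, 3, 0, 0))


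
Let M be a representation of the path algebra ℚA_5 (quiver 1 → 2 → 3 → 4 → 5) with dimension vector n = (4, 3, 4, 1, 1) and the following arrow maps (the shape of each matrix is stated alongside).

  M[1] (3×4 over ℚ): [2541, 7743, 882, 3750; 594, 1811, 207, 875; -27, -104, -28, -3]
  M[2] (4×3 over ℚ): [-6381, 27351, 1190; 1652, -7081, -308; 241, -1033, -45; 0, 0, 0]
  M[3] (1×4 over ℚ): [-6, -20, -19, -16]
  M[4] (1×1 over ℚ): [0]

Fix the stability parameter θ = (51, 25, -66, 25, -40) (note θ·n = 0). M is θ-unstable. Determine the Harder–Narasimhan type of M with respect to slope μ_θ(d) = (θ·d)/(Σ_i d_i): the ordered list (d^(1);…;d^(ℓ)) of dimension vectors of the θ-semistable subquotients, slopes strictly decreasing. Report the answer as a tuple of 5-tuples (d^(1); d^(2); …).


Barcode: M ≅ I[1,1], I[1,3]^2, I[1,4], I[3,3], I[5,5]. HN layers by μ_θ (5 steps, strictly decreasing):
  μ^(1)=51; μ^(2)=25; μ^(3)=10/3; μ^(4)=-40; μ^(5)=-66

((1, 0, 0, 0, 0); (0, 0, 0, 1, 0); (3, 3, 3, 0, 0); (0, 0, 0, 0, 1); (0, 0, 1, 0, 0))


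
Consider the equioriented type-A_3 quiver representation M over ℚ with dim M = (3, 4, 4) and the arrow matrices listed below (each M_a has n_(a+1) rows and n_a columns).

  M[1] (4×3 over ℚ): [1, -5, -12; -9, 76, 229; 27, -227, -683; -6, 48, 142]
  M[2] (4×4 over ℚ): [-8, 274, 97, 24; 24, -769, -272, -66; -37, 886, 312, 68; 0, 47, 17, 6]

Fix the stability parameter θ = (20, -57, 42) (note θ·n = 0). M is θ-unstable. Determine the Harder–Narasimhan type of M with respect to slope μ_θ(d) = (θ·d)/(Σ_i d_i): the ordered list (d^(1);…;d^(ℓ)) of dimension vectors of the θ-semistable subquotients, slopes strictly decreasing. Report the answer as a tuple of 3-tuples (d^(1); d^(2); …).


Barcode: M ≅ I[1,3]^3, I[2,3]. HN layers by μ_θ (3 steps, strictly decreasing):
  μ^(1)=42; μ^(2)=-37/2; μ^(3)=-57

((0, 0, 4); (3, 3, 0); (0, 1, 0))


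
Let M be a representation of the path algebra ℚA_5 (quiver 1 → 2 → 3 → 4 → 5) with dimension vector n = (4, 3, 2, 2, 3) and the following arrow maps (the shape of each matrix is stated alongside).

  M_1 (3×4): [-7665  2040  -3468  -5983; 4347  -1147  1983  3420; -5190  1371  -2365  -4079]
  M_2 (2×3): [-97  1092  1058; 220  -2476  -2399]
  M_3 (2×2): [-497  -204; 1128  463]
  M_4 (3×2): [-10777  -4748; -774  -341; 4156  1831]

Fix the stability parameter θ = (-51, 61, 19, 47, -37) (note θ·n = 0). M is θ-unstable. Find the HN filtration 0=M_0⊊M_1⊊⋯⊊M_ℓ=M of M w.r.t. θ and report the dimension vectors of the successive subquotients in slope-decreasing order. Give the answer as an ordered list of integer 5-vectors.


Barcode: M ≅ I[1,1], I[1,2], I[1,5]^2, I[5,5]. HN layers by μ_θ (4 steps, strictly decreasing):
  μ^(1)=61; μ^(2)=45/2; μ^(3)=-37; μ^(4)=-51

((0, 1, 0, 0, 0); (0, 2, 2, 2, 2); (0, 0, 0, 0, 1); (4, 0, 0, 0, 0))


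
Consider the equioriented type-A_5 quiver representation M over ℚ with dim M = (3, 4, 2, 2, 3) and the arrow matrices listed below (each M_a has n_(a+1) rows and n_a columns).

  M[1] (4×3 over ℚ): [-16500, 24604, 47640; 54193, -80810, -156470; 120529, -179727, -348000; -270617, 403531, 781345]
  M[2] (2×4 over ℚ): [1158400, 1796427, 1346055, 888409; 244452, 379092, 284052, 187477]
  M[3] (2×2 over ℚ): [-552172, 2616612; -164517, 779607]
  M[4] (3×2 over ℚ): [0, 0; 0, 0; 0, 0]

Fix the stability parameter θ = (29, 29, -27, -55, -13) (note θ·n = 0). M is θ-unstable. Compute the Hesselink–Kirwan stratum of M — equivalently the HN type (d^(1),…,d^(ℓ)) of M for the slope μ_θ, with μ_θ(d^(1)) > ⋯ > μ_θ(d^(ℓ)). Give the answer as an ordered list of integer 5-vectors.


Via rank(M_{q-1}∘⋯∘M_p): M ≅ I[1,2], I[1,3], I[1,4], I[2,2], I[4,4], I[5,5]^3.
μ_θ-semistable layers: μ^(1)=29; μ^(2)=31/3; μ^(3)=-6; μ^(4)=-13; μ^(5)=-55

((1, 2, 0, 0, 0); (1, 1, 1, 0, 0); (1, 1, 1, 1, 0); (0, 0, 0, 0, 3); (0, 0, 0, 1, 0))


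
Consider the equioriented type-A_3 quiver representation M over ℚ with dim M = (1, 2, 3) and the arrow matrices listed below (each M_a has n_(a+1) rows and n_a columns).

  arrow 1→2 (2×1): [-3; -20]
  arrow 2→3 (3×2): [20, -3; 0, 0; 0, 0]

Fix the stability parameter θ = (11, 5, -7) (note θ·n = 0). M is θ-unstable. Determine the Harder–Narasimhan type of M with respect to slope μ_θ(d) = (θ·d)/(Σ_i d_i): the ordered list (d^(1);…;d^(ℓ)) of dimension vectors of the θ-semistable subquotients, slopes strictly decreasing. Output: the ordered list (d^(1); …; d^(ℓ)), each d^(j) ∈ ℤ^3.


Via rank(M_{q-1}∘⋯∘M_p): M ≅ I[1,2], I[2,3], I[3,3]^2.
μ_θ-semistable layers: μ^(1)=8; μ^(2)=-1; μ^(3)=-7

((1, 1, 0); (0, 1, 1); (0, 0, 2))


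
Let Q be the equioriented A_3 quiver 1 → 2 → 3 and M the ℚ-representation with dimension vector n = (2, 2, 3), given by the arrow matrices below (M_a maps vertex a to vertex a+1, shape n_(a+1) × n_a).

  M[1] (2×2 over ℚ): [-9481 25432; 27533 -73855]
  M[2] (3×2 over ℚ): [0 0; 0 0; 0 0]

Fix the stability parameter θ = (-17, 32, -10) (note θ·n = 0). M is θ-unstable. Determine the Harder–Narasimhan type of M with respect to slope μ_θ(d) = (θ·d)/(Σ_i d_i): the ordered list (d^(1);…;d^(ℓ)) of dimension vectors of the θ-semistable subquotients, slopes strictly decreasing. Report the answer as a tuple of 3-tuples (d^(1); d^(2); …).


Interval decomposition of M: I[1,2]^2, I[3,3]^3.
HN type (ℓ=3): μ^(1)=32; μ^(2)=-10; μ^(3)=-17

((0, 2, 0); (0, 0, 3); (2, 0, 0))


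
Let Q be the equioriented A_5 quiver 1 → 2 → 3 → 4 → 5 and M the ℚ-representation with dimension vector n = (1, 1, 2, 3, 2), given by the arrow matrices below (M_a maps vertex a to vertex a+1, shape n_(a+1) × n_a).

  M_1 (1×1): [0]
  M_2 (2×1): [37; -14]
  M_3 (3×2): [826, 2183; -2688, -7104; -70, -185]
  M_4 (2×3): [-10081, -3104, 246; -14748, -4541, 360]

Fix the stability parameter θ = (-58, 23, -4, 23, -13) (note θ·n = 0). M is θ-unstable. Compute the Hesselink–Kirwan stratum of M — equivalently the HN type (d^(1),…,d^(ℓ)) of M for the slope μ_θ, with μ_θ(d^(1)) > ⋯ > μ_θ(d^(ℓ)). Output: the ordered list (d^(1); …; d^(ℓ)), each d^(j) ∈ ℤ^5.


Barcode: M ≅ I[1,1], I[2,3], I[3,5], I[4,4], I[4,5]. HN layers by μ_θ (5 steps, strictly decreasing):
  μ^(1)=23; μ^(2)=19/2; μ^(3)=5; μ^(4)=-4; μ^(5)=-58

((0, 0, 0, 1, 0); (0, 1, 1, 0, 0); (0, 0, 0, 2, 2); (0, 0, 1, 0, 0); (1, 0, 0, 0, 0))


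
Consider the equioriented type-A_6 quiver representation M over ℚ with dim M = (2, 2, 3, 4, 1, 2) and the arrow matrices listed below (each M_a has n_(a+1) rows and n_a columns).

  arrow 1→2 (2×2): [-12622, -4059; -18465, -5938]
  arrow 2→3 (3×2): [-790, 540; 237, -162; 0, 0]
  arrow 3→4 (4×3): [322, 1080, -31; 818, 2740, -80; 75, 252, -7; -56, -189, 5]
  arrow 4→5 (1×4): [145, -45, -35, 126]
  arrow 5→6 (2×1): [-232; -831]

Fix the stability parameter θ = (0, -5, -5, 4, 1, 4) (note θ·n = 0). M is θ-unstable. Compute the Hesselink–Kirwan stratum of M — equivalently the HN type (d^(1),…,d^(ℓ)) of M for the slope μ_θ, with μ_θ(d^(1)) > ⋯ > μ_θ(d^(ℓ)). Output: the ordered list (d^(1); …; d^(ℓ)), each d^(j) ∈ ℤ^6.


Interval decomposition of M: I[1,2], I[1,6], I[3,4]^2, I[4,4], I[6,6].
HN type (ℓ=5): μ^(1)=4; μ^(2)=5/2; μ^(3)=-5/2; μ^(4)=-10/3; μ^(5)=-5

((0, 0, 0, 3, 0, 2); (0, 0, 0, 1, 1, 0); (1, 1, 0, 0, 0, 0); (1, 1, 1, 0, 0, 0); (0, 0, 2, 0, 0, 0))


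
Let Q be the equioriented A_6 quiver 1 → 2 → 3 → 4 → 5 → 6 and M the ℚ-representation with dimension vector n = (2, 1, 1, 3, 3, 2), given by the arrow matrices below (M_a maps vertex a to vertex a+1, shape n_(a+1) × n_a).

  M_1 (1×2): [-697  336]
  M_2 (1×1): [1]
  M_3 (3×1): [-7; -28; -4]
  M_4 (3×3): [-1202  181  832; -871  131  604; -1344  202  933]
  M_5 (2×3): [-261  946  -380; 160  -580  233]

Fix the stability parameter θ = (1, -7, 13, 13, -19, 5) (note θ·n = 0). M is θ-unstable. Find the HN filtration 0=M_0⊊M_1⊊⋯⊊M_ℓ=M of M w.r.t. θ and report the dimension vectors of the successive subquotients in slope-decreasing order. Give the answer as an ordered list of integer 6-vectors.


Barcode: M ≅ I[1,1], I[1,5], I[4,6]^2. HN layers by μ_θ (4 steps, strictly decreasing):
  μ^(1)=5; μ^(2)=7/3; μ^(3)=1; μ^(4)=-3

((0, 0, 0, 0, 0, 2); (0, 0, 1, 1, 1, 0); (1, 0, 0, 0, 0, 0); (1, 1, 0, 2, 2, 0))


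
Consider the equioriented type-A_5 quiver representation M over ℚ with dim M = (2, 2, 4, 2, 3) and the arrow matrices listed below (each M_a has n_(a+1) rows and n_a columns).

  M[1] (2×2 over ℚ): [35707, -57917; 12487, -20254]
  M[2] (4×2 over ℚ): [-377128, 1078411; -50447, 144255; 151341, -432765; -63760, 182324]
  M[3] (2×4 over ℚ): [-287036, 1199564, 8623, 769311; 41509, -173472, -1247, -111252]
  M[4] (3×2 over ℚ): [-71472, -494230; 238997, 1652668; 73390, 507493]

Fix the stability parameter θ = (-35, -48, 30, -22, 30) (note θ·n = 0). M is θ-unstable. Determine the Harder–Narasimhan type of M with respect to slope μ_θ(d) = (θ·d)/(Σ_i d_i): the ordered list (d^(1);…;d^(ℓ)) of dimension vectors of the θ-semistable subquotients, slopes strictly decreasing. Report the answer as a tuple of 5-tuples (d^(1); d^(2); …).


Interval decomposition of M: I[1,5]^2, I[3,3]^2, I[5,5].
HN type (ℓ=3): μ^(1)=30; μ^(2)=4; μ^(3)=-83/2

((0, 0, 2, 0, 3); (0, 0, 2, 2, 0); (2, 2, 0, 0, 0))


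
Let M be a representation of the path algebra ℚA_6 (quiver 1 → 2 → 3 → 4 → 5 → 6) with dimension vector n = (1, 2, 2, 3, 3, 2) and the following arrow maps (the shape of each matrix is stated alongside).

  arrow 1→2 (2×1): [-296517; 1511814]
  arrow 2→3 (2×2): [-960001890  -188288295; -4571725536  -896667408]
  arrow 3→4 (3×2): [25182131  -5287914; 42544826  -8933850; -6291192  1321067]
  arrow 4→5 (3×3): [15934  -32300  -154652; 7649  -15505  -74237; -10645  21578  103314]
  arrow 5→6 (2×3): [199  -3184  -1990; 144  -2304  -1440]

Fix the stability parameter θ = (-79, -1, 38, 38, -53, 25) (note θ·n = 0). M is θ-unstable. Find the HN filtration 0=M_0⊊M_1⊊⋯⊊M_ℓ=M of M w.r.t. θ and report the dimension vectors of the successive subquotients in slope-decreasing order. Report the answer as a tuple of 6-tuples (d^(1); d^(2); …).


Interval decomposition of M: I[1,2], I[2,5], I[3,5], I[4,4], I[5,6], I[6,6].
HN type (ℓ=6): μ^(1)=38; μ^(2)=25; μ^(3)=23/3; μ^(4)=-1; μ^(5)=-53; μ^(6)=-79

((0, 0, 0, 1, 0, 0); (0, 0, 0, 0, 0, 2); (0, 0, 2, 2, 2, 0); (0, 2, 0, 0, 0, 0); (0, 0, 0, 0, 1, 0); (1, 0, 0, 0, 0, 0))


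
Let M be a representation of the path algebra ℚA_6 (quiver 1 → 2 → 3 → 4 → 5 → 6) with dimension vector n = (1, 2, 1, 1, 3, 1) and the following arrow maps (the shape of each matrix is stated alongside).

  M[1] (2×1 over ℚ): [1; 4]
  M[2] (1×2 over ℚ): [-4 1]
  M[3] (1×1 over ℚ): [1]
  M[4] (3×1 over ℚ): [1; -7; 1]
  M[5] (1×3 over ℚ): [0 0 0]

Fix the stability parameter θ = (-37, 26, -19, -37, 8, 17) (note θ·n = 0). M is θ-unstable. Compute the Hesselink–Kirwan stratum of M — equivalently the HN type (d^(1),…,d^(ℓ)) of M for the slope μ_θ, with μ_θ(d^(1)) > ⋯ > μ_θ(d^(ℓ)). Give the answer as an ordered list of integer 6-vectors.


Barcode: M ≅ I[1,2], I[2,5], I[5,5]^2, I[6,6]. HN layers by μ_θ (5 steps, strictly decreasing):
  μ^(1)=26; μ^(2)=17; μ^(3)=8; μ^(4)=-10; μ^(5)=-37

((0, 1, 0, 0, 0, 0); (0, 0, 0, 0, 0, 1); (0, 0, 0, 0, 3, 0); (0, 1, 1, 1, 0, 0); (1, 0, 0, 0, 0, 0))


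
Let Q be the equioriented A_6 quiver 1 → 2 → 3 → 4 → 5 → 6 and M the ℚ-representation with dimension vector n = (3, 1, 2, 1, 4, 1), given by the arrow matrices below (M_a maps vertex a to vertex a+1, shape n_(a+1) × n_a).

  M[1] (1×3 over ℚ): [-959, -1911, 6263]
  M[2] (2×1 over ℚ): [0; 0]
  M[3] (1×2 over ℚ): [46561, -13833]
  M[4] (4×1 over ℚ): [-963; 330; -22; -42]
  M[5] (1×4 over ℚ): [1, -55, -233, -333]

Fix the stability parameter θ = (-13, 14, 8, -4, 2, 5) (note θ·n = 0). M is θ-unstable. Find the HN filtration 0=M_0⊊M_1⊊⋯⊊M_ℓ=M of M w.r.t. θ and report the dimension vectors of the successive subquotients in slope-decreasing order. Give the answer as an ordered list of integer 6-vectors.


Barcode: M ≅ I[1,1]^2, I[1,2], I[3,3], I[3,6], I[5,5]^3. HN layers by μ_θ (5 steps, strictly decreasing):
  μ^(1)=14; μ^(2)=8; μ^(3)=5; μ^(4)=2; μ^(5)=-13

((0, 1, 0, 0, 0, 0); (0, 0, 1, 0, 0, 0); (0, 0, 0, 0, 0, 1); (0, 0, 1, 1, 4, 0); (3, 0, 0, 0, 0, 0))


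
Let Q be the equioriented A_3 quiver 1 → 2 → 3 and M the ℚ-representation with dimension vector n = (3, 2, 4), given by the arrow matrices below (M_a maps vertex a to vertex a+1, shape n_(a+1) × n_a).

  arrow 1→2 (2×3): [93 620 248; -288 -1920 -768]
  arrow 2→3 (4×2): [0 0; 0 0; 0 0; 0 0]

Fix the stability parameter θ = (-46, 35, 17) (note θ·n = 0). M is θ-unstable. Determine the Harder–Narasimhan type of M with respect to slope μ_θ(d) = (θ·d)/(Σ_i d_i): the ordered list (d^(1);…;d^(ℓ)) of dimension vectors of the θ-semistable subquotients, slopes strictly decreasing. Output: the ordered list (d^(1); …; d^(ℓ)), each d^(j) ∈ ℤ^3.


Barcode: M ≅ I[1,1]^2, I[1,2], I[2,2], I[3,3]^4. HN layers by μ_θ (3 steps, strictly decreasing):
  μ^(1)=35; μ^(2)=17; μ^(3)=-46

((0, 2, 0); (0, 0, 4); (3, 0, 0))


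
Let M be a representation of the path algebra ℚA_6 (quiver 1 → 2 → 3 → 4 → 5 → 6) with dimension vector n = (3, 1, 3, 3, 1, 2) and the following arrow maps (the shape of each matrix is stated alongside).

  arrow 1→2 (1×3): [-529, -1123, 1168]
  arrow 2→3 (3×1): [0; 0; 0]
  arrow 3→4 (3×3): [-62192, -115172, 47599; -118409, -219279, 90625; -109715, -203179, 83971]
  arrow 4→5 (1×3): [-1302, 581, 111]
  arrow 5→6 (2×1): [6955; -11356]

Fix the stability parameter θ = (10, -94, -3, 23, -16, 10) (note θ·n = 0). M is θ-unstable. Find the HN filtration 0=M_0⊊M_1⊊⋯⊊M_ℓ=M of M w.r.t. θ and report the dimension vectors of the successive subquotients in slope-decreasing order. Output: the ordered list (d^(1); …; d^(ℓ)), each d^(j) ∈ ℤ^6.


Interval decomposition of M: I[1,1]^2, I[1,2], I[3,4]^2, I[3,6], I[6,6].
HN type (ℓ=5): μ^(1)=23; μ^(2)=10; μ^(3)=7/2; μ^(4)=-3; μ^(5)=-42

((0, 0, 0, 2, 0, 0); (2, 0, 0, 0, 0, 2); (0, 0, 0, 1, 1, 0); (0, 0, 3, 0, 0, 0); (1, 1, 0, 0, 0, 0))


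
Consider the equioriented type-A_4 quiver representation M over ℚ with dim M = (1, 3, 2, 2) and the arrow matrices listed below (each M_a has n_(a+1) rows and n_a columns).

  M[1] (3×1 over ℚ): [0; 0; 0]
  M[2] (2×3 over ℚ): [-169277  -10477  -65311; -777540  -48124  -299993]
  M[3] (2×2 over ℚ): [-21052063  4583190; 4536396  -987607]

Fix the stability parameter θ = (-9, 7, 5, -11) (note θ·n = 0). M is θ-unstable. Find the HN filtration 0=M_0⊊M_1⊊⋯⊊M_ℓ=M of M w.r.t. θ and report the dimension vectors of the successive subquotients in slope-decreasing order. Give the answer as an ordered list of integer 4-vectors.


Barcode: M ≅ I[1,1], I[2,2], I[2,4]^2. HN layers by μ_θ (3 steps, strictly decreasing):
  μ^(1)=7; μ^(2)=1/3; μ^(3)=-9

((0, 1, 0, 0); (0, 2, 2, 2); (1, 0, 0, 0))


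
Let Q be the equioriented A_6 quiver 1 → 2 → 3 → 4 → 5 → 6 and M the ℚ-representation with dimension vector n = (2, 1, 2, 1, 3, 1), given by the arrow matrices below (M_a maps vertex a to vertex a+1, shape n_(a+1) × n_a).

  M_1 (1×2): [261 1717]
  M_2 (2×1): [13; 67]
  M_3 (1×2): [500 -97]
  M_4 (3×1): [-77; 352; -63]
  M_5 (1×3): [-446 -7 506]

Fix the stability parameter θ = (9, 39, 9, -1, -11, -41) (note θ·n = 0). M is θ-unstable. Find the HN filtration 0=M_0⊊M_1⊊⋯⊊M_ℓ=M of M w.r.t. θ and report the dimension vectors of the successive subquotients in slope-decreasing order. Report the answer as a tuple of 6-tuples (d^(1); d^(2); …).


Via rank(M_{q-1}∘⋯∘M_p): M ≅ I[1,1], I[1,5], I[3,3], I[5,5], I[5,6].
μ_θ-semistable layers: μ^(1)=9; μ^(2)=-11; μ^(3)=-26

((2, 1, 2, 1, 1, 0); (0, 0, 0, 0, 1, 0); (0, 0, 0, 0, 1, 1))


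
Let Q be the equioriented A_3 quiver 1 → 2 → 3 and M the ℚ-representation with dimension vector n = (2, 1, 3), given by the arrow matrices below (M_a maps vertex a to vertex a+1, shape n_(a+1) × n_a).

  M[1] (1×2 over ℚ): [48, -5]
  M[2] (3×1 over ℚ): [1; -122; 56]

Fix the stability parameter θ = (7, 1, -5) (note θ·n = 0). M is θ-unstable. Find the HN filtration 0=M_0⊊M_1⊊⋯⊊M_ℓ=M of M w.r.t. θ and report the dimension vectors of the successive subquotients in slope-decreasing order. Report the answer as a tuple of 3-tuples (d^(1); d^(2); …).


Interval decomposition of M: I[1,1], I[1,3], I[3,3]^2.
HN type (ℓ=3): μ^(1)=7; μ^(2)=1; μ^(3)=-5

((1, 0, 0); (1, 1, 1); (0, 0, 2))


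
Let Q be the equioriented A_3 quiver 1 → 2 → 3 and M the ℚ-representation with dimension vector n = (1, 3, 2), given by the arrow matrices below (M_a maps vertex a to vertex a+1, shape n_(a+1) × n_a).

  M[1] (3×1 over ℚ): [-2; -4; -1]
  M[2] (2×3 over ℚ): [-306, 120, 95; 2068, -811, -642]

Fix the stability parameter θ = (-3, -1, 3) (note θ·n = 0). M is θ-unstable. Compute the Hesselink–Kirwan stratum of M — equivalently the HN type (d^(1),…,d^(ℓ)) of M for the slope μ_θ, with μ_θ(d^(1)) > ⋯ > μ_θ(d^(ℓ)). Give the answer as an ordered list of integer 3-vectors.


Barcode: M ≅ I[1,3], I[2,2], I[2,3]. HN layers by μ_θ (3 steps, strictly decreasing):
  μ^(1)=3; μ^(2)=-1; μ^(3)=-3

((0, 0, 2); (0, 3, 0); (1, 0, 0))


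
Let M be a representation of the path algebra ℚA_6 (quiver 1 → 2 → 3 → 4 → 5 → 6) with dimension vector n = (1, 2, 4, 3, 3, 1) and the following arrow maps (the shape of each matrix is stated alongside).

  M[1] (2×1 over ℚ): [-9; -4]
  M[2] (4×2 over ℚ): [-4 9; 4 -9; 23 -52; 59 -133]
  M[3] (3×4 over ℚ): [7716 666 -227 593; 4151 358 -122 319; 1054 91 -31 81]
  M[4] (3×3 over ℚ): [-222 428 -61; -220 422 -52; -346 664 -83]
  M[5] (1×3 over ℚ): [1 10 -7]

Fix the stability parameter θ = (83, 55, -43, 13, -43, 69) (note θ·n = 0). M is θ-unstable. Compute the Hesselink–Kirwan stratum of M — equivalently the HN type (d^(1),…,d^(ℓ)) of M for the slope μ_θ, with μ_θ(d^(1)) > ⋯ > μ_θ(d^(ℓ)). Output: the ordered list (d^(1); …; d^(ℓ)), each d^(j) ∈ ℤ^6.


Barcode: M ≅ I[1,5], I[2,4], I[3,3], I[3,5], I[5,6]. HN layers by μ_θ (5 steps, strictly decreasing):
  μ^(1)=69; μ^(2)=13; μ^(3)=6; μ^(4)=-15; μ^(5)=-43

((0, 0, 0, 0, 0, 1); (1, 1, 1, 2, 1, 0); (0, 1, 1, 0, 0, 0); (0, 0, 0, 1, 1, 0); (0, 0, 2, 0, 1, 0))


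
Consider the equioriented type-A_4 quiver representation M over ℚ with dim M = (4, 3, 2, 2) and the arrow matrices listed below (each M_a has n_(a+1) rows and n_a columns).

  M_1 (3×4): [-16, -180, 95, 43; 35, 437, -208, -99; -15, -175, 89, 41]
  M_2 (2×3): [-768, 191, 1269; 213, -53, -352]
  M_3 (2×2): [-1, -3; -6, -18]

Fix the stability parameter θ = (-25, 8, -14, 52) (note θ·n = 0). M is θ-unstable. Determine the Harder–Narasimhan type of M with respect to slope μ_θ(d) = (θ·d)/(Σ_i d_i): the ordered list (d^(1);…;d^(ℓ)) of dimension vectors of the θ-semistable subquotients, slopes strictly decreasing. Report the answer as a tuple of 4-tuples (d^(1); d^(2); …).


Interval decomposition of M: I[1,1], I[1,2], I[1,3], I[1,4], I[4,4].
HN type (ℓ=4): μ^(1)=52; μ^(2)=8; μ^(3)=-3; μ^(4)=-25

((0, 0, 0, 2); (0, 1, 0, 0); (0, 2, 2, 0); (4, 0, 0, 0))


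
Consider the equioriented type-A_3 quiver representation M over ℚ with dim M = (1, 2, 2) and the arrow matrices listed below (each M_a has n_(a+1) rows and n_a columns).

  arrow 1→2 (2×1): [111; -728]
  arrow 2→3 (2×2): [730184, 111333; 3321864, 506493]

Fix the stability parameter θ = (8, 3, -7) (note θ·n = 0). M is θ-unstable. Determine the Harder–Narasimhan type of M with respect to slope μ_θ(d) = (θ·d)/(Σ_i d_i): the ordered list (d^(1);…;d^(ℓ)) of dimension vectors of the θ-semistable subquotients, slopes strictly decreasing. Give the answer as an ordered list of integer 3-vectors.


Interval decomposition of M: I[1,2], I[2,3], I[3,3].
HN type (ℓ=3): μ^(1)=11/2; μ^(2)=-2; μ^(3)=-7

((1, 1, 0); (0, 1, 1); (0, 0, 1))


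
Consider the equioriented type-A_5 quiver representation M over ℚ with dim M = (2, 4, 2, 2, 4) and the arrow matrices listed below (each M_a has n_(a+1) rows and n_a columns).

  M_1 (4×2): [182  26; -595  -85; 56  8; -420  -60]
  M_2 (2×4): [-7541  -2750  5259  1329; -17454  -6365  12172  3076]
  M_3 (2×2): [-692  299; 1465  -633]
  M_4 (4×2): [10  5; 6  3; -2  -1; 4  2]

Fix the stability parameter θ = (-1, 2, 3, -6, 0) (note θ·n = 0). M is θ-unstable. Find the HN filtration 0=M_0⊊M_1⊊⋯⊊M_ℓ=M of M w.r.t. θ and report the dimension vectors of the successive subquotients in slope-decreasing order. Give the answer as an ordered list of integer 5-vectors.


Via rank(M_{q-1}∘⋯∘M_p): M ≅ I[1,1], I[1,5], I[2,2]^2, I[2,4], I[5,5]^3.
μ_θ-semistable layers: μ^(1)=2; μ^(2)=0; μ^(3)=-1/3; μ^(4)=-1

((0, 2, 0, 0, 0); (0, 0, 0, 0, 4); (0, 2, 2, 2, 0); (2, 0, 0, 0, 0))


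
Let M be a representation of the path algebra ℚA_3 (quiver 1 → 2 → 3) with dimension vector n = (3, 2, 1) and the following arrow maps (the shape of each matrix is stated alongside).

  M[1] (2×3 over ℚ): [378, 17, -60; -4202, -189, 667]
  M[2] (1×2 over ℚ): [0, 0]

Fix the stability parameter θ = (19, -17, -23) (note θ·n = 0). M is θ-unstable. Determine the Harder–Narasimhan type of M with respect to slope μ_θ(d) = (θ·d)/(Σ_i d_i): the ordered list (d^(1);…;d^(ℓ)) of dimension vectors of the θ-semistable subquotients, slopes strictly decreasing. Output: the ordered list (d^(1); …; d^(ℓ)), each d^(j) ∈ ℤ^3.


Via rank(M_{q-1}∘⋯∘M_p): M ≅ I[1,1], I[1,2]^2, I[3,3].
μ_θ-semistable layers: μ^(1)=19; μ^(2)=1; μ^(3)=-23

((1, 0, 0); (2, 2, 0); (0, 0, 1))


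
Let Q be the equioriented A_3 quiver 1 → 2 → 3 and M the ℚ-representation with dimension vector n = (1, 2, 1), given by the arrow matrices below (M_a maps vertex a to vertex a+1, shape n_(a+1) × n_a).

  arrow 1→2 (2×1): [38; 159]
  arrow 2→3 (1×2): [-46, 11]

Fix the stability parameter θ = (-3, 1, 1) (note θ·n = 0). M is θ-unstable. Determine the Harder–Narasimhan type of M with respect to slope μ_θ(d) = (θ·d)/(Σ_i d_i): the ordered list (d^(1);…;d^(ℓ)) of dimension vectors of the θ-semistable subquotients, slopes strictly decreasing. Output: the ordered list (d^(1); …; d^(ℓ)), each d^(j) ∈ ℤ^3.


Via rank(M_{q-1}∘⋯∘M_p): M ≅ I[1,3], I[2,2].
μ_θ-semistable layers: μ^(1)=1; μ^(2)=-3

((0, 2, 1); (1, 0, 0))


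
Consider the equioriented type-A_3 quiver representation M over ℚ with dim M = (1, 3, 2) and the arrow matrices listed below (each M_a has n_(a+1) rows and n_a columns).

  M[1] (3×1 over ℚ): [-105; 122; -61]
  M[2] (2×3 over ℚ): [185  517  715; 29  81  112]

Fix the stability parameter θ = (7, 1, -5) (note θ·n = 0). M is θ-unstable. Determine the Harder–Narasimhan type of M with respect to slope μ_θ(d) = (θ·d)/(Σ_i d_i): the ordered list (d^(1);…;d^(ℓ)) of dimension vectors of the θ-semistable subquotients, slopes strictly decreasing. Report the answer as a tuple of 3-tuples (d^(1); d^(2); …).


Via rank(M_{q-1}∘⋯∘M_p): M ≅ I[1,3], I[2,2], I[2,3].
μ_θ-semistable layers: μ^(1)=1; μ^(2)=-2

((1, 2, 1); (0, 1, 1))


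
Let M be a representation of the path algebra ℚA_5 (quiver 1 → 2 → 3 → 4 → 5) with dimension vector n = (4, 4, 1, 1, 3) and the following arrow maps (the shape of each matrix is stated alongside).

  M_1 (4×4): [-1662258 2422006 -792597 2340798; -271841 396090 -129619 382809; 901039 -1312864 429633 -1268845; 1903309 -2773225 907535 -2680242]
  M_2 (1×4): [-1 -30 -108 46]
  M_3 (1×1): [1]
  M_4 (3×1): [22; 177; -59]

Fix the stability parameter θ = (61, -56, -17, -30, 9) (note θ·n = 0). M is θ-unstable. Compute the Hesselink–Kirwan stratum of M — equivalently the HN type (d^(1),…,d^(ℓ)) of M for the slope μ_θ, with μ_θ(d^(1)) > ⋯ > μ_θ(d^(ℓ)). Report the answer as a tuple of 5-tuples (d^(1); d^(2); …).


Barcode: M ≅ I[1,2]^3, I[1,5], I[5,5]^2. HN layers by μ_θ (3 steps, strictly decreasing):
  μ^(1)=9; μ^(2)=5/2; μ^(3)=-21/2

((0, 0, 0, 0, 3); (3, 3, 0, 0, 0); (1, 1, 1, 1, 0))


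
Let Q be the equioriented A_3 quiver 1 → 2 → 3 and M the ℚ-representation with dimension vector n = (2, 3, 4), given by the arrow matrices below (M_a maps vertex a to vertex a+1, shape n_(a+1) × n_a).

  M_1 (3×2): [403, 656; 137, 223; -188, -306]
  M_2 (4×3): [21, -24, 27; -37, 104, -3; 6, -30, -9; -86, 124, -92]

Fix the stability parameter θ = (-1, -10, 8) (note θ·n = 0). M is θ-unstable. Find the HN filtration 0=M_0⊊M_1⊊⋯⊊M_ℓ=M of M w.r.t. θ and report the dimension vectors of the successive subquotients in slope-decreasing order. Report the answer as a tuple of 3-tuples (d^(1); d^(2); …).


Via rank(M_{q-1}∘⋯∘M_p): M ≅ I[1,2], I[1,3], I[2,3], I[3,3]^2.
μ_θ-semistable layers: μ^(1)=8; μ^(2)=-11/2; μ^(3)=-10

((0, 0, 4); (2, 2, 0); (0, 1, 0))


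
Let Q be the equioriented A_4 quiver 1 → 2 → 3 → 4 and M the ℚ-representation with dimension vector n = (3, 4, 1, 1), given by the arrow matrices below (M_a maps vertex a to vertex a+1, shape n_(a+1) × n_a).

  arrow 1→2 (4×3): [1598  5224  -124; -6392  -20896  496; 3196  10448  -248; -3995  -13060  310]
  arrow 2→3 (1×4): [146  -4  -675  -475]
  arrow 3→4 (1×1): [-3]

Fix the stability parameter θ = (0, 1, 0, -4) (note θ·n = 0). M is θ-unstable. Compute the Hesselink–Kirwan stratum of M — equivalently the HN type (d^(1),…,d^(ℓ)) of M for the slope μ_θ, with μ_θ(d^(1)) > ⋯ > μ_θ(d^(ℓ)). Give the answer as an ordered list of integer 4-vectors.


Barcode: M ≅ I[1,1]^2, I[1,4], I[2,2]^3. HN layers by μ_θ (3 steps, strictly decreasing):
  μ^(1)=1; μ^(2)=0; μ^(3)=-3/4

((0, 3, 0, 0); (2, 0, 0, 0); (1, 1, 1, 1))


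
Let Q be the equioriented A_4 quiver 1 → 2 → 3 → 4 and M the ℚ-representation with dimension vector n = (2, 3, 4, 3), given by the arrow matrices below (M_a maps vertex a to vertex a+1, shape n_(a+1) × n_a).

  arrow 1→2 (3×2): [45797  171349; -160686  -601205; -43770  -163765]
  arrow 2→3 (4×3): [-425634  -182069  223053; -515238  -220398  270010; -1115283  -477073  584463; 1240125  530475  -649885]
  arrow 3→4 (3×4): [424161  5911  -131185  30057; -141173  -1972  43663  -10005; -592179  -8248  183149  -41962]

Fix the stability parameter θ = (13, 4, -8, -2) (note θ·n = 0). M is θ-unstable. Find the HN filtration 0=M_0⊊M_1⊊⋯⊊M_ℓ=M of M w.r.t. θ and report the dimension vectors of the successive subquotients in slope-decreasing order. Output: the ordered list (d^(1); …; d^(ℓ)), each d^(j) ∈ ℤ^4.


Via rank(M_{q-1}∘⋯∘M_p): M ≅ I[1,2], I[1,4], I[2,4], I[3,3], I[3,4].
μ_θ-semistable layers: μ^(1)=17/2; μ^(2)=7/4; μ^(3)=-2; μ^(4)=-8

((1, 1, 0, 0); (1, 1, 1, 1); (0, 1, 1, 2); (0, 0, 2, 0))


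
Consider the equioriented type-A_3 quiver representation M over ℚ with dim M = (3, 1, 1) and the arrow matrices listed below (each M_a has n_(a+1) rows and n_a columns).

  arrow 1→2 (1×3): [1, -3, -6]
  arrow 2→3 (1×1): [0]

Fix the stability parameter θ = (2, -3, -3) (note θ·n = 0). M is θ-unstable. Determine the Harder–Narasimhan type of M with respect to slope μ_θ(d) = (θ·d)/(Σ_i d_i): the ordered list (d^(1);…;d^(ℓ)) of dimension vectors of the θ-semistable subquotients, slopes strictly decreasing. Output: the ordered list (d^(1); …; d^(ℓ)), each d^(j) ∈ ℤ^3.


Interval decomposition of M: I[1,1]^2, I[1,2], I[3,3].
HN type (ℓ=3): μ^(1)=2; μ^(2)=-1/2; μ^(3)=-3

((2, 0, 0); (1, 1, 0); (0, 0, 1))


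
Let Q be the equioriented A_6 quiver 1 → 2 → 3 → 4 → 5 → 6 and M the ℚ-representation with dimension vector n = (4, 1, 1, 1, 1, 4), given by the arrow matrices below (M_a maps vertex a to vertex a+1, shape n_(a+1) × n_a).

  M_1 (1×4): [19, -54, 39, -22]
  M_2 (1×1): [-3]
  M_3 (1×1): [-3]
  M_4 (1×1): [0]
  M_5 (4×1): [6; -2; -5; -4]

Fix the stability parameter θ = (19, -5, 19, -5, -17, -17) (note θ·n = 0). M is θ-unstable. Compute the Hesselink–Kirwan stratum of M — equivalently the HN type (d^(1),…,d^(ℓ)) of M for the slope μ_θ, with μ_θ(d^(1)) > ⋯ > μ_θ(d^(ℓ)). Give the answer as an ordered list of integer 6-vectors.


Interval decomposition of M: I[1,1]^3, I[1,4], I[5,6], I[6,6]^3.
HN type (ℓ=3): μ^(1)=19; μ^(2)=7; μ^(3)=-17

((3, 0, 0, 0, 0, 0); (1, 1, 1, 1, 0, 0); (0, 0, 0, 0, 1, 4))


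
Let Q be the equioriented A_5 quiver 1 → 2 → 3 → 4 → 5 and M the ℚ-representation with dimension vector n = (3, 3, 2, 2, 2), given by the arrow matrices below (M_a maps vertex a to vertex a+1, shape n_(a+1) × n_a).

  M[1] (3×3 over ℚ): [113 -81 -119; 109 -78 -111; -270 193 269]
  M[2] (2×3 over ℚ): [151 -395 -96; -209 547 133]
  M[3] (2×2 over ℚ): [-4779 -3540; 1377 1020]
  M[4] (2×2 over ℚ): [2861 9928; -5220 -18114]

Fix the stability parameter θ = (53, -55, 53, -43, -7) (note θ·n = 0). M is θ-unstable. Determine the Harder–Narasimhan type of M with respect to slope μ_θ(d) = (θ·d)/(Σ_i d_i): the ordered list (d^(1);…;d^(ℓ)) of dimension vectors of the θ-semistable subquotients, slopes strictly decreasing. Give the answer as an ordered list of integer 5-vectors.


Barcode: M ≅ I[1,2], I[1,3], I[1,5], I[4,5]. HN layers by μ_θ (5 steps, strictly decreasing):
  μ^(1)=53; μ^(2)=1; μ^(3)=-1; μ^(4)=-7; μ^(5)=-43

((0, 0, 1, 0, 0); (0, 0, 1, 1, 1); (3, 3, 0, 0, 0); (0, 0, 0, 0, 1); (0, 0, 0, 1, 0))


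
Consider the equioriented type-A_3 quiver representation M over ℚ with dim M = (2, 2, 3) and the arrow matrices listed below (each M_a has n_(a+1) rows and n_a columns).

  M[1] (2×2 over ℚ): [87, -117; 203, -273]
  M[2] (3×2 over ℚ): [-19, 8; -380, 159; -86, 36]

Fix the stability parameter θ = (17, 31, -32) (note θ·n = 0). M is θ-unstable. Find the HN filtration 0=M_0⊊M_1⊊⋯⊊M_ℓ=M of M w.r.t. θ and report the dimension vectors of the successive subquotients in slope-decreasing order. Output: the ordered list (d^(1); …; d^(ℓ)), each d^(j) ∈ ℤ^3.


Via rank(M_{q-1}∘⋯∘M_p): M ≅ I[1,1], I[1,3], I[2,3], I[3,3].
μ_θ-semistable layers: μ^(1)=17; μ^(2)=16/3; μ^(3)=-1/2; μ^(4)=-32

((1, 0, 0); (1, 1, 1); (0, 1, 1); (0, 0, 1))


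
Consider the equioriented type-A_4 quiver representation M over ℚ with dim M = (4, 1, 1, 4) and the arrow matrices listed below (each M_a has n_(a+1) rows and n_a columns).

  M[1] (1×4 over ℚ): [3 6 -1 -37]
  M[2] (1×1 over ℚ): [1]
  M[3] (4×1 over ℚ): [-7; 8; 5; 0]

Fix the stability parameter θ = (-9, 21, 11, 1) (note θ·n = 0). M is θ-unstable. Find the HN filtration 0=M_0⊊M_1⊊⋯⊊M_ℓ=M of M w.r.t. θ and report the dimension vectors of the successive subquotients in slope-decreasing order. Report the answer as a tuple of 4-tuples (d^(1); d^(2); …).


Interval decomposition of M: I[1,1]^3, I[1,4], I[4,4]^3.
HN type (ℓ=3): μ^(1)=11; μ^(2)=1; μ^(3)=-9

((0, 1, 1, 1); (0, 0, 0, 3); (4, 0, 0, 0))


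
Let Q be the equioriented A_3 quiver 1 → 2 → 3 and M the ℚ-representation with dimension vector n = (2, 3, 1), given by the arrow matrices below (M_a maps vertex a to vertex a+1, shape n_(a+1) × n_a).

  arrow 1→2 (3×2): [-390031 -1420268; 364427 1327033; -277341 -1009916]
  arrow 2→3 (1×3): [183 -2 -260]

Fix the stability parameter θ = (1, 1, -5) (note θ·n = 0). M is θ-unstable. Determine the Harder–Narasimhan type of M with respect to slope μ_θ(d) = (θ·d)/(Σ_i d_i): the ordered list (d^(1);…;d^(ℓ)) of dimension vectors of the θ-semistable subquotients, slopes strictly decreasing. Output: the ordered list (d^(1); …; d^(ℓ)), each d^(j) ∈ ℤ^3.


Via rank(M_{q-1}∘⋯∘M_p): M ≅ I[1,2], I[1,3], I[2,2].
μ_θ-semistable layers: μ^(1)=1; μ^(2)=-1

((1, 2, 0); (1, 1, 1))


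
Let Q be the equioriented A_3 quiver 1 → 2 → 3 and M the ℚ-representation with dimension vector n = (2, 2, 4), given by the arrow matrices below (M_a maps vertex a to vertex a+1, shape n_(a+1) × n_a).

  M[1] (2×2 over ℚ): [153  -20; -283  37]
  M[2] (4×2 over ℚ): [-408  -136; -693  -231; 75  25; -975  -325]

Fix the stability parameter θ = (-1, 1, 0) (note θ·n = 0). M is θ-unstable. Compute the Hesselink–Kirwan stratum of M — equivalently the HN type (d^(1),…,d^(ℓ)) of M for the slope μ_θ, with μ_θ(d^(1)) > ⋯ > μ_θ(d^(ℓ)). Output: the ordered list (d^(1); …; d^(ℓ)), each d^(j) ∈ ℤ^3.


Via rank(M_{q-1}∘⋯∘M_p): M ≅ I[1,2], I[1,3], I[3,3]^3.
μ_θ-semistable layers: μ^(1)=1; μ^(2)=1/2; μ^(3)=0; μ^(4)=-1

((0, 1, 0); (0, 1, 1); (0, 0, 3); (2, 0, 0))
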